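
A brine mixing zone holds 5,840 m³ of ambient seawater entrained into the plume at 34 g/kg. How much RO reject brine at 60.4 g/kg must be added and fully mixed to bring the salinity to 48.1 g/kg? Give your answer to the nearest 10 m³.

6690 m³

Salt balance: 5,840×34 + V×60.4 = (5,840+V)×48.1
198,560 + 60.4V = 280,904 + 48.1V
82,344 = 12.3V
V = 6,694.63 m³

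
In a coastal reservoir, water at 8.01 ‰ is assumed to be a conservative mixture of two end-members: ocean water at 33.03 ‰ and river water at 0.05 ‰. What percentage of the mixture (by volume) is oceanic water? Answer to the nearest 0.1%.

24.1%

Let g be the oceanic fraction. Salt balance per unit volume:
g×33.03 + (1−g)×0.05 = 8.01
g = (8.01 − 0.05) / (33.03 − 0.05) = 7.96/32.98 = 0.2414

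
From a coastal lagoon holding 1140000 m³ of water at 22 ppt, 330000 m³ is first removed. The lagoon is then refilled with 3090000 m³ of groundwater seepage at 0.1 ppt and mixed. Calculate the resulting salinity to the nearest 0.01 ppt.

4.65 ppt

Remaining after removal: 810,000 m³ at 22 ppt (salt = 17,820,000)
After addition: salt = 17,820,000 + 3,090,000×0.1 = 18,129,000; volume = 3,900,000 m³
S = 18,129,000 / 3,900,000 = 4.6485 ppt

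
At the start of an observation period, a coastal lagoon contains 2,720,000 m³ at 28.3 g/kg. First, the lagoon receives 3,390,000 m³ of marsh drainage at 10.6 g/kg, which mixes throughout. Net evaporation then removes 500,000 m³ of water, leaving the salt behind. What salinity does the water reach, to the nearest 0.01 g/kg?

After mixing: salt = 2,720,000×28.3 + 3,390,000×10.6 = 112,910,000; volume = 6,110,000 m³
After evaporation: salt unchanged = 112,910,000; volume = 6,110,000 − 500,000 = 5,610,000 m³
S = 112,910,000 / 5,610,000 = 20.1266 g/kg

20.13 g/kg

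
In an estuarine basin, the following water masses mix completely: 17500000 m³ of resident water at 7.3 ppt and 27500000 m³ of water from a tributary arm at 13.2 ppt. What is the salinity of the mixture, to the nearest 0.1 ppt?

Mass of salt is conserved:
salt = 17,500,000×7.3 + 27,500,000×13.2 = 127,750,000 + 363,000,000 = 490,750,000
volume = 17,500,000 + 27,500,000 = 45,000,000 m³
S = 490,750,000 / 45,000,000 = 10.906 ppt

10.9 ppt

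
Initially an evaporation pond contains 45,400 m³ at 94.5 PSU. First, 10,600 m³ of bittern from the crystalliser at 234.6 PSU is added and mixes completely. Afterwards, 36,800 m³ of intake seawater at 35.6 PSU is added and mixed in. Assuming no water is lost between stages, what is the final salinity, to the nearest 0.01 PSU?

87.15 PSU

Weighted by volume,
Initial salt = 45,400×94.5 = 4,290,300
After stage 1: salt = 4,290,300 + 10,600×234.6 = 6,777,060; volume = 56,000 m³; S = 121.019 PSU
After stage 2: salt = 6,777,060 + 36,800×35.6 = 8,087,140; volume = 92,800 m³
S = 8,087,140 / 92,800 = 87.1459 PSU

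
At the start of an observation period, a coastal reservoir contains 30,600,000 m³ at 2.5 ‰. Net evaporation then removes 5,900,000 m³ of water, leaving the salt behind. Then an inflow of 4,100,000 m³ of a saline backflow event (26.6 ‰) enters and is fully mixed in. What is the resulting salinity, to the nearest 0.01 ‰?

After evaporation: salt = 30,600,000×2.5 = 76,500,000; volume = 30,600,000 − 5,900,000 = 24,700,000 m³
After mixing: salt = 76,500,000 + 4,100,000×26.6 = 185,560,000; volume = 24,700,000 + 4,100,000 = 28,800,000 m³
S = 185,560,000 / 28,800,000 = 6.4431 ‰

6.44 ‰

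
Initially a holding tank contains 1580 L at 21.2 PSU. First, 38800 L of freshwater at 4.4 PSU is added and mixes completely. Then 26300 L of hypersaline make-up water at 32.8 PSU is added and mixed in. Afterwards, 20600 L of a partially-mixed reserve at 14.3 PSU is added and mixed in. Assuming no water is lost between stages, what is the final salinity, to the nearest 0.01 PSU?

Total salt / total volume:
Initial salt = 1,580×21.2 = 33,496
After stage 1: salt = 33,496 + 38,800×4.4 = 204,216; volume = 40,380 L; S = 5.057 PSU
After stage 2: salt = 204,216 + 26,300×32.8 = 1,066,856; volume = 66,680 L; S = 16 PSU
After stage 3: salt = 1,066,856 + 20,600×14.3 = 1,361,436; volume = 87,280 L
S = 1,361,436 / 87,280 = 15.5985 PSU

15.60 PSU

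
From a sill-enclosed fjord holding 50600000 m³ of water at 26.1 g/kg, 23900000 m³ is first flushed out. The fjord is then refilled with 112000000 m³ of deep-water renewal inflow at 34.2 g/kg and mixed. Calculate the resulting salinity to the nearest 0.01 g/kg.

Remaining after removal: 26,700,000 m³ at 26.1 g/kg (salt = 696,870,000)
After addition: salt = 696,870,000 + 112,000,000×34.2 = 4,527,270,000; volume = 138,700,000 m³
S = 4,527,270,000 / 138,700,000 = 32.6407 g/kg

32.64 g/kg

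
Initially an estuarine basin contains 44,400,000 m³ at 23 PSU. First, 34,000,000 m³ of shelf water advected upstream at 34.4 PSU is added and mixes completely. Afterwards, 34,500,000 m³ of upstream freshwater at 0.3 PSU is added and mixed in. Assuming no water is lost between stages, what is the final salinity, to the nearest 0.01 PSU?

By conservation of dissolved salt,
Initial salt = 44,400,000×23 = 1,021,200,000
After stage 1: salt = 1,021,200,000 + 34,000,000×34.4 = 2,190,800,000; volume = 78,400,000 m³; S = 27.944 PSU
After stage 2: salt = 2,190,800,000 + 34,500,000×0.3 = 2,201,150,000; volume = 112,900,000 m³
S = 2,201,150,000 / 112,900,000 = 19.4965 PSU

19.50 PSU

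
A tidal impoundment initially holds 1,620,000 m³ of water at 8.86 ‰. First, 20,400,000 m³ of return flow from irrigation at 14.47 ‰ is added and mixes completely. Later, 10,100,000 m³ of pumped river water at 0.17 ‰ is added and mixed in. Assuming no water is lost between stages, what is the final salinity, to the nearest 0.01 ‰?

9.69 ‰

By conservation of dissolved salt,
Initial salt = 1,620,000×8.86 = 14,353,200
After stage 1: salt = 14,353,200 + 20,400,000×14.47 = 309,541,200; volume = 22,020,000 m³; S = 14.057 ‰
After stage 2: salt = 309,541,200 + 10,100,000×0.17 = 311,258,200; volume = 32,120,000 m³
S = 311,258,200 / 32,120,000 = 9.6905 ‰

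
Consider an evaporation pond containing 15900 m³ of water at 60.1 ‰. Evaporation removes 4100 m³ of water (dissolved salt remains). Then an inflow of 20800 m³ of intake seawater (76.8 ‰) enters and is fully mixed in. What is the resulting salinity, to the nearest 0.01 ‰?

78.31 ‰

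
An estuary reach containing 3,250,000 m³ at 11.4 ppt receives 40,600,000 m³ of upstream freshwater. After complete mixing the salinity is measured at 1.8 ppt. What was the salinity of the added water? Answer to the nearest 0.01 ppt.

Salt balance: 3,250,000×11.4 + 40,600,000×S = 43,850,000×1.8
37,050,000 + 40,600,000·S = 78,930,000
S = (78,930,000 − 37,050,000) / 40,600,000 = 1.0315 ppt

1.03 ppt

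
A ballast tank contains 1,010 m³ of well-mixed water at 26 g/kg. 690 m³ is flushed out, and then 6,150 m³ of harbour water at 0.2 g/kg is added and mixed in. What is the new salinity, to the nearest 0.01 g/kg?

Remaining after removal: 320 m³ at 26 g/kg (salt = 8,320)
After addition: salt = 8,320 + 6,150×0.2 = 9,550; volume = 6,470 m³
S = 9,550 / 6,470 = 1.476 g/kg

1.48 g/kg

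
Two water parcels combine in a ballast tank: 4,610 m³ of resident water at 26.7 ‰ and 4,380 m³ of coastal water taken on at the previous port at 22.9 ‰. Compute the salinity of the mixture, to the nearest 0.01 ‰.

Conserving salt mass:
salt = 4,610×26.7 + 4,380×22.9 = 123,087 + 100,302 = 223,389
volume = 4,610 + 4,380 = 8,990 m³
S = 223,389 / 8,990 = 24.8486 ‰

24.85 ‰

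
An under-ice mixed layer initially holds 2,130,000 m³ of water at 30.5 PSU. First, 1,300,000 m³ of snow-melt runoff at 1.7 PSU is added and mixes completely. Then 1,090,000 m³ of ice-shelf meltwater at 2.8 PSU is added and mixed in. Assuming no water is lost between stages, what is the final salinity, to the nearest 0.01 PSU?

Weighted by volume,
Initial salt = 2,130,000×30.5 = 64,965,000
After stage 1: salt = 64,965,000 + 1,300,000×1.7 = 67,175,000; volume = 3,430,000 m³; S = 19.585 PSU
After stage 2: salt = 67,175,000 + 1,090,000×2.8 = 70,227,000; volume = 4,520,000 m³
S = 70,227,000 / 4,520,000 = 15.5369 PSU

15.54 PSU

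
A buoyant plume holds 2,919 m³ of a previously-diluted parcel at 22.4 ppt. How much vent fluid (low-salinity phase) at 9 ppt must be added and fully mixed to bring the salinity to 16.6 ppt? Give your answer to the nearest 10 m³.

Salt balance: 2,919×22.4 + V×9 = (2,919+V)×16.6
65,385.6 + 9V = 48,455.4 + 16.6V
16,930.2 = 7.6V
V = 2,227.66 m³

2230 m³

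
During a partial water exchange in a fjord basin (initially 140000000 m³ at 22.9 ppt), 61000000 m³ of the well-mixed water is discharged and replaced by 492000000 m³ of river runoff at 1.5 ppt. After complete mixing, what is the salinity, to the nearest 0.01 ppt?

4.46 ppt

Remaining after removal: 79,000,000 m³ at 22.9 ppt (salt = 1,809,100,000)
After addition: salt = 1,809,100,000 + 492,000,000×1.5 = 2,547,100,000; volume = 571,000,000 m³
S = 2,547,100,000 / 571,000,000 = 4.4608 ppt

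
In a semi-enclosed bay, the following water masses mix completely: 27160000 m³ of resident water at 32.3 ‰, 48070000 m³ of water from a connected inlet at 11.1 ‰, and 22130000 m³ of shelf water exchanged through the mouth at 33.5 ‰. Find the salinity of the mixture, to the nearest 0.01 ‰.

Salt balance:
salt = 27,160,000×32.3 + 48,070,000×11.1 + 22,130,000×33.5 = 877,268,000 + 533,577,000 + 741,355,000 = 2,152,200,000
volume = 27,160,000 + 48,070,000 + 22,130,000 = 97,360,000 m³
S = 2,152,200,000 / 97,360,000 = 22.1056 ‰

22.11 ‰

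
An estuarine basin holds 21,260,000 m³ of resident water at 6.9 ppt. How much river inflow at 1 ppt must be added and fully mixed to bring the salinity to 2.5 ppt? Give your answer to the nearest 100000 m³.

62400000 m³

Salt balance: 21,260,000×6.9 + V×1 = (21,260,000+V)×2.5
146,694,000 + 1V = 53,150,000 + 2.5V
93,544,000 = 1.5V
V = 62,362,666.67 m³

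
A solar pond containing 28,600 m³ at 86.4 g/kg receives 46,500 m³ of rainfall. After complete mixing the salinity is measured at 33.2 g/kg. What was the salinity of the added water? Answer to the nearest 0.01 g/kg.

Salt balance: 28,600×86.4 + 46,500×S = 75,100×33.2
2,471,040 + 46,500·S = 2,493,320
S = (2,493,320 − 2,471,040) / 46,500 = 0.4791 g/kg

0.48 g/kg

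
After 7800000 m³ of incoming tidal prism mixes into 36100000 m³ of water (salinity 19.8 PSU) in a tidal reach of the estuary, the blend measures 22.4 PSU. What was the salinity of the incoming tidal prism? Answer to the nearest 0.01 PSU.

Salt balance: 36,100,000×19.8 + 7,800,000×S = 43,900,000×22.4
714,780,000 + 7,800,000·S = 983,360,000
S = (983,360,000 − 714,780,000) / 7,800,000 = 34.4333 PSU

34.43 PSU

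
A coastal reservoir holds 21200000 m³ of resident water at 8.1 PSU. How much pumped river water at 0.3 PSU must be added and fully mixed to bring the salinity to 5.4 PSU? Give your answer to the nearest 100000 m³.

11200000 m³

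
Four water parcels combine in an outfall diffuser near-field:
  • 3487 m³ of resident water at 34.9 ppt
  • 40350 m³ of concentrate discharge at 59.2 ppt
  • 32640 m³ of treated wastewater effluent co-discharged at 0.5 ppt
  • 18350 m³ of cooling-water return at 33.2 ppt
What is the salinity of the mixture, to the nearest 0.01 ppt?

33.07 ppt

Total salt / total volume:
salt = 3,487×34.9 + 40,350×59.2 + 32,640×0.5 + 18,350×33.2 = 121,696.3 + 2,388,720 + 16,320 + 609,220 = 3,135,956.3
volume = 3,487 + 40,350 + 32,640 + 18,350 = 94,827 m³
S = 3,135,956.3 / 94,827 = 33.0703 ppt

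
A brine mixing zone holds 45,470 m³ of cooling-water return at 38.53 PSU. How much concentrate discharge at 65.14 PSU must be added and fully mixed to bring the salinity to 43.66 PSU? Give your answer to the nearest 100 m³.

10900 m³

Salt balance: 45,470×38.53 + V×65.14 = (45,470+V)×43.66
1,751,959.1 + 65.14V = 1,985,220.2 + 43.66V
233,261.1 = 21.48V
V = 10,859.46 m³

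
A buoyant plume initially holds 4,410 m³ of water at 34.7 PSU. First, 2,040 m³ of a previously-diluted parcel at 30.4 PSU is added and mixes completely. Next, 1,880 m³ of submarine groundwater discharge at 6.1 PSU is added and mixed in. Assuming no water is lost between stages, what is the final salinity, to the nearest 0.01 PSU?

27.19 PSU

By conservation of dissolved salt,
Initial salt = 4,410×34.7 = 153,027
After stage 1: salt = 153,027 + 2,040×30.4 = 215,043; volume = 6,450 m³; S = 33.34 PSU
After stage 2: salt = 215,043 + 1,880×6.1 = 226,511; volume = 8,330 m³
S = 226,511 / 8,330 = 27.1922 PSU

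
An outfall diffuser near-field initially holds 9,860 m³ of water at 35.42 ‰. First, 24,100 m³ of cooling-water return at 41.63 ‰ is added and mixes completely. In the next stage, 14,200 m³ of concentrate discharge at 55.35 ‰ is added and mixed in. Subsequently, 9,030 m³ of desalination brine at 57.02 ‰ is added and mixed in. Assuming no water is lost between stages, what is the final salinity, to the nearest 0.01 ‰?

46.40 ‰

Conserving salt mass:
Initial salt = 9,860×35.42 = 349,241.2
After stage 1: salt = 349,241.2 + 24,100×41.63 = 1,352,524.2; volume = 33,960 m³; S = 39.827 ‰
After stage 2: salt = 1,352,524.2 + 14,200×55.35 = 2,138,494.2; volume = 48,160 m³; S = 44.404 ‰
After stage 3: salt = 2,138,494.2 + 9,030×57.02 = 2,653,384.8; volume = 57,190 m³
S = 2,653,384.8 / 57,190 = 46.396 ‰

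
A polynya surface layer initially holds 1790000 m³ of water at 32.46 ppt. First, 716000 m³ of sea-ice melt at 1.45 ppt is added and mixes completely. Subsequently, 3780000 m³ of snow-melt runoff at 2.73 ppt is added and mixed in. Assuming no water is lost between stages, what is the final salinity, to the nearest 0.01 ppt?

Total salt / total volume:
Initial salt = 1,790,000×32.46 = 58,103,400
After stage 1: salt = 58,103,400 + 716,000×1.45 = 59,141,600; volume = 2,506,000 m³; S = 23.6 ppt
After stage 2: salt = 59,141,600 + 3,780,000×2.73 = 69,461,000; volume = 6,286,000 m³
S = 69,461,000 / 6,286,000 = 11.0501 ppt

11.05 ppt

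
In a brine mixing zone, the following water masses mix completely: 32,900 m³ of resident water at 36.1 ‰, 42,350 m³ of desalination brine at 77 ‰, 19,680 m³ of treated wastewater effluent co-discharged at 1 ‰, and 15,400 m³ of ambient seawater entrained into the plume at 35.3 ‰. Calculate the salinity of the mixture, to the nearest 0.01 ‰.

45.43 ‰

By conservation of dissolved salt,
salt = 32,900×36.1 + 42,350×77 + 19,680×1 + 15,400×35.3 = 1,187,690 + 3,260,950 + 19,680 + 543,620 = 5,011,940
volume = 32,900 + 42,350 + 19,680 + 15,400 = 110,330 m³
S = 5,011,940 / 110,330 = 45.4268 ‰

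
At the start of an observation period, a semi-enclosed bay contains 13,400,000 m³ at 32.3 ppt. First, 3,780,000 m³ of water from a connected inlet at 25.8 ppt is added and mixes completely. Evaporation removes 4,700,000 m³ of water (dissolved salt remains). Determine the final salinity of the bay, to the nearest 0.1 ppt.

After mixing: salt = 13,400,000×32.3 + 3,780,000×25.8 = 530,344,000; volume = 17,180,000 m³
After evaporation: salt unchanged = 530,344,000; volume = 17,180,000 − 4,700,000 = 12,480,000 m³
S = 530,344,000 / 12,480,000 = 42.4955 ppt

42.5 ppt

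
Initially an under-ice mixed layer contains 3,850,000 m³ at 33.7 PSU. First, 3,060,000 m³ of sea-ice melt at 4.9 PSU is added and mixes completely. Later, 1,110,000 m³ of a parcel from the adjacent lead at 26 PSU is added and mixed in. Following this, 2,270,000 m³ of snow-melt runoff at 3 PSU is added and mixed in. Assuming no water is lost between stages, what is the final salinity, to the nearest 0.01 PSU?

Conserving salt mass:
Initial salt = 3,850,000×33.7 = 129,745,000
After stage 1: salt = 129,745,000 + 3,060,000×4.9 = 144,739,000; volume = 6,910,000 m³; S = 20.946 PSU
After stage 2: salt = 144,739,000 + 1,110,000×26 = 173,599,000; volume = 8,020,000 m³; S = 21.646 PSU
After stage 3: salt = 173,599,000 + 2,270,000×3 = 180,409,000; volume = 10,290,000 m³
S = 180,409,000 / 10,290,000 = 17.5325 PSU

17.53 PSU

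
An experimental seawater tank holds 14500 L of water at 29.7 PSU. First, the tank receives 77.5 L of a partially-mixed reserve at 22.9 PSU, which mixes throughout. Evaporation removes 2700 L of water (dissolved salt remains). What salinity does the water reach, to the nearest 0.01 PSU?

36.41 PSU

After mixing: salt = 14,500×29.7 + 77.5×22.9 = 432,424.75; volume = 14,577.5 L
After evaporation: salt unchanged = 432,424.75; volume = 14,577.5 − 2,700 = 11,877.5 L
S = 432,424.75 / 11,877.5 = 36.4071 PSU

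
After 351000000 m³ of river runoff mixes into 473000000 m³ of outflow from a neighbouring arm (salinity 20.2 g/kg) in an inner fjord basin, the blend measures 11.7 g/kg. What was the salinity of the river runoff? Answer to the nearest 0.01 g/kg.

0.25 g/kg

Salt balance: 473,000,000×20.2 + 351,000,000×S = 824,000,000×11.7
9,554,600,000 + 351,000,000·S = 9,640,800,000
S = (9,640,800,000 − 9,554,600,000) / 351,000,000 = 0.2456 g/kg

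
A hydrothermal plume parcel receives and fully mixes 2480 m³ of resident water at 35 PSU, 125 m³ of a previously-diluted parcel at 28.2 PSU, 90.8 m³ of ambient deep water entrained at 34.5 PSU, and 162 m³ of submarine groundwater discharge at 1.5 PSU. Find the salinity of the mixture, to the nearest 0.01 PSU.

32.79 PSU

By conservation of dissolved salt,
salt = 2,480×35 + 125×28.2 + 90.8×34.5 + 162×1.5 = 86,800 + 3,525 + 3,132.6 + 243 = 93,700.6
volume = 2,480 + 125 + 90.8 + 162 = 2,857.8 m³
S = 93,700.6 / 2,857.8 = 32.7877 PSU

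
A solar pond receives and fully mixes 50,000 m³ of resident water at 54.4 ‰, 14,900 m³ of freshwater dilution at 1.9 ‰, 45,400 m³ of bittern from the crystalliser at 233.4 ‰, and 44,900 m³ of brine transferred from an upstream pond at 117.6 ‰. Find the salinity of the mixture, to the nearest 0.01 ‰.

By conservation of dissolved salt,
salt = 50,000×54.4 + 14,900×1.9 + 45,400×233.4 + 44,900×117.6 = 2,720,000 + 28,310 + 10,596,360 + 5,280,240 = 18,624,910
volume = 50,000 + 14,900 + 45,400 + 44,900 = 155,200 m³
S = 18,624,910 / 155,200 = 120.0059 ‰

120.01 ‰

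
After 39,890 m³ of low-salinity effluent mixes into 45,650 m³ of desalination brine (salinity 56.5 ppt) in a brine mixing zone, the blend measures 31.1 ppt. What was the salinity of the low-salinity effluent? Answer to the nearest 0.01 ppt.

2.03 ppt

Salt balance: 45,650×56.5 + 39,890×S = 85,540×31.1
2,579,225 + 39,890·S = 2,660,294
S = (2,660,294 − 2,579,225) / 39,890 = 2.0323 ppt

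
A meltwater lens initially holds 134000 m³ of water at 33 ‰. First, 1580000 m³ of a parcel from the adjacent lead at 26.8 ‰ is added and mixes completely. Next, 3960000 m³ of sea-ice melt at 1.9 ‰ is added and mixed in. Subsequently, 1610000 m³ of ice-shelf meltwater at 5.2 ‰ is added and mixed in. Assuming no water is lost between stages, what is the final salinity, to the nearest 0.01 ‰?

Conserving salt mass:
Initial salt = 134,000×33 = 4,422,000
After stage 1: salt = 4,422,000 + 1,580,000×26.8 = 46,766,000; volume = 1,714,000 m³; S = 27.285 ‰
After stage 2: salt = 46,766,000 + 3,960,000×1.9 = 54,290,000; volume = 5,674,000 m³; S = 9.568 ‰
After stage 3: salt = 54,290,000 + 1,610,000×5.2 = 62,662,000; volume = 7,284,000 m³
S = 62,662,000 / 7,284,000 = 8.6027 ‰

8.60 ‰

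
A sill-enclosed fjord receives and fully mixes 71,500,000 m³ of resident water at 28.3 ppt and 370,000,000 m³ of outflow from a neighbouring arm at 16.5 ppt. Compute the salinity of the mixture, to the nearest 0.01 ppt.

Mass of salt is conserved:
salt = 71,500,000×28.3 + 370,000,000×16.5 = 2,023,450,000 + 6,105,000,000 = 8,128,450,000
volume = 71,500,000 + 370,000,000 = 441,500,000 m³
S = 8,128,450,000 / 441,500,000 = 18.411 ppt

18.41 ppt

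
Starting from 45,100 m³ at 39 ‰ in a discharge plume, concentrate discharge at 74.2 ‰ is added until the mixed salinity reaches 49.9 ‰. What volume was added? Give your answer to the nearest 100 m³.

Salt balance: 45,100×39 + V×74.2 = (45,100+V)×49.9
1,758,900 + 74.2V = 2,250,490 + 49.9V
491,590 = 24.3V
V = 20,230.04 m³

20200 m³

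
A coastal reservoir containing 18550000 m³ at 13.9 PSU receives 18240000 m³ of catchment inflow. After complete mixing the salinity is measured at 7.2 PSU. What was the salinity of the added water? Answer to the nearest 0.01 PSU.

0.39 PSU

Salt balance: 18,550,000×13.9 + 18,240,000×S = 36,790,000×7.2
257,845,000 + 18,240,000·S = 264,888,000
S = (264,888,000 − 257,845,000) / 18,240,000 = 0.3861 PSU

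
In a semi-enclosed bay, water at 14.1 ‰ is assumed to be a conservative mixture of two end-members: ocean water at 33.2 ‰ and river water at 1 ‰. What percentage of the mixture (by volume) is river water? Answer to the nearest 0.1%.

Let f be the freshwater fraction. Salt balance per unit volume:
f×1 + (1−f)×33.2 = 14.1
f = (33.2 − 14.1) / (33.2 − 1) = 19.1/32.2 = 0.5932

59.3%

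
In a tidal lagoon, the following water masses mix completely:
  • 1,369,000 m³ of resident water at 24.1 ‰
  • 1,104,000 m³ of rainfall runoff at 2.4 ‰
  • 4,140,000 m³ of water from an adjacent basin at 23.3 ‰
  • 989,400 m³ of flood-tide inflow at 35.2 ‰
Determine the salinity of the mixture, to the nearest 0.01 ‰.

Salt balance:
salt = 1,369,000×24.1 + 1,104,000×2.4 + 4,140,000×23.3 + 989,400×35.2 = 32,992,900 + 2,649,600 + 96,462,000 + 34,826,880 = 166,931,380
volume = 1,369,000 + 1,104,000 + 4,140,000 + 989,400 = 7,602,400 m³
S = 166,931,380 / 7,602,400 = 21.9577 ‰

21.96 ‰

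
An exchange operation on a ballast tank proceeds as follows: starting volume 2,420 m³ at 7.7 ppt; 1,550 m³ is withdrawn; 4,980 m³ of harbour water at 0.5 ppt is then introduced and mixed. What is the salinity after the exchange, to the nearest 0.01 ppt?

1.57 ppt

Remaining after removal: 870 m³ at 7.7 ppt (salt = 6,699)
After addition: salt = 6,699 + 4,980×0.5 = 9,189; volume = 5,850 m³
S = 9,189 / 5,850 = 1.5708 ppt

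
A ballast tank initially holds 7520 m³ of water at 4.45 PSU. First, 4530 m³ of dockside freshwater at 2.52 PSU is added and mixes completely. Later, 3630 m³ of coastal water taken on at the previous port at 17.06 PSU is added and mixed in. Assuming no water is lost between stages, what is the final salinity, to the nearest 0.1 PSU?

Total salt / total volume:
Initial salt = 7,520×4.45 = 33,464
After stage 1: salt = 33,464 + 4,530×2.52 = 44,879.6; volume = 12,050 m³; S = 3.724 PSU
After stage 2: salt = 44,879.6 + 3,630×17.06 = 106,807.4; volume = 15,680 m³
S = 106,807.4 / 15,680 = 6.8117 PSU

6.8 PSU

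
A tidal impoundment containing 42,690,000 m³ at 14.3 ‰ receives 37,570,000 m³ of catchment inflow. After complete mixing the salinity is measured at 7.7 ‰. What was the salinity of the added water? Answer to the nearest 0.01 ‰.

0.20 ‰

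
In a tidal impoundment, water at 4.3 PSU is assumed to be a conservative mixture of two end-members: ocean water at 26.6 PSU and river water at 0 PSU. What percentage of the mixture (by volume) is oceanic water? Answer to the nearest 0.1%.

Let g be the oceanic fraction. Salt balance per unit volume:
g×26.6 + (1−g)×0 = 4.3
g = (4.3 − 0) / (26.6 − 0) = 4.3/26.6 = 0.1617

16.2%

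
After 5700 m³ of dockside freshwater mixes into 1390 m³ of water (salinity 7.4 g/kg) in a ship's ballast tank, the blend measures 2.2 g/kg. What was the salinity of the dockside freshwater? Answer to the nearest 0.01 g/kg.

Salt balance: 1,390×7.4 + 5,700×S = 7,090×2.2
10,286 + 5,700·S = 15,598
S = (15,598 − 10,286) / 5,700 = 0.9319 g/kg

0.93 g/kg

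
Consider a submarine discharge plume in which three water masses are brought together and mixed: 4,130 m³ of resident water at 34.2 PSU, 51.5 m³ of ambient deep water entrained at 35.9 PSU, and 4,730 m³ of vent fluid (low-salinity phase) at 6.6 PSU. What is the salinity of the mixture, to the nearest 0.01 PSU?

19.56 PSU

Conserving salt mass:
salt = 4,130×34.2 + 51.5×35.9 + 4,730×6.6 = 141,246 + 1,848.85 + 31,218 = 174,312.85
volume = 4,130 + 51.5 + 4,730 = 8,911.5 m³
S = 174,312.85 / 8,911.5 = 19.5604 PSU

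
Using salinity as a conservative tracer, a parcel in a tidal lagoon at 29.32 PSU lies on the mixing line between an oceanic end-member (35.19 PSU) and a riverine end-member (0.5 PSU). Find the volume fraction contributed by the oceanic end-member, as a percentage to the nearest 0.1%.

Let g be the oceanic fraction. Salt balance per unit volume:
g×35.19 + (1−g)×0.5 = 29.32
g = (29.32 − 0.5) / (35.19 − 0.5) = 28.82/34.69 = 0.8308

83.1%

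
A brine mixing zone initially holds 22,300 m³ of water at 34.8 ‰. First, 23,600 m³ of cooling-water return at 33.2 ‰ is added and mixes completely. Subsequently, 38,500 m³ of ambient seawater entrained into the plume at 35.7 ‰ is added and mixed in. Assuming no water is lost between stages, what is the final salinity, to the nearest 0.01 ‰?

Mass of salt is conserved:
Initial salt = 22,300×34.8 = 776,040
After stage 1: salt = 776,040 + 23,600×33.2 = 1,559,560; volume = 45,900 m³; S = 33.977 ‰
After stage 2: salt = 1,559,560 + 38,500×35.7 = 2,934,010; volume = 84,400 m³
S = 2,934,010 / 84,400 = 34.7632 ‰

34.76 ‰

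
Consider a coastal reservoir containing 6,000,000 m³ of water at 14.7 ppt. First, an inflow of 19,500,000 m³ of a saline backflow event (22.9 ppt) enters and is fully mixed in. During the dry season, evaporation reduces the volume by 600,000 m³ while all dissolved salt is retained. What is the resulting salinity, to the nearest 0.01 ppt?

After mixing: salt = 6,000,000×14.7 + 19,500,000×22.9 = 534,750,000; volume = 25,500,000 m³
After evaporation: salt unchanged = 534,750,000; volume = 25,500,000 − 600,000 = 24,900,000 m³
S = 534,750,000 / 24,900,000 = 21.4759 ppt

21.48 ppt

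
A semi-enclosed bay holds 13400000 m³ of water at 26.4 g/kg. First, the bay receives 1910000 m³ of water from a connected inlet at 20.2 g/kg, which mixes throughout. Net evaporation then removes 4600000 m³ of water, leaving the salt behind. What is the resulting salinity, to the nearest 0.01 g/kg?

36.63 g/kg

After mixing: salt = 13,400,000×26.4 + 1,910,000×20.2 = 392,342,000; volume = 15,310,000 m³
After evaporation: salt unchanged = 392,342,000; volume = 15,310,000 − 4,600,000 = 10,710,000 m³
S = 392,342,000 / 10,710,000 = 36.6332 g/kg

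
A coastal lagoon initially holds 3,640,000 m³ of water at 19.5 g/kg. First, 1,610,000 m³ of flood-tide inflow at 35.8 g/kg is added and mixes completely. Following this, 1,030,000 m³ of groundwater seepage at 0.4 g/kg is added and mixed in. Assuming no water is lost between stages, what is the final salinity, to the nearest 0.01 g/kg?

20.55 g/kg

Salt balance:
Initial salt = 3,640,000×19.5 = 70,980,000
After stage 1: salt = 70,980,000 + 1,610,000×35.8 = 128,618,000; volume = 5,250,000 m³; S = 24.499 g/kg
After stage 2: salt = 128,618,000 + 1,030,000×0.4 = 129,030,000; volume = 6,280,000 m³
S = 129,030,000 / 6,280,000 = 20.5462 g/kg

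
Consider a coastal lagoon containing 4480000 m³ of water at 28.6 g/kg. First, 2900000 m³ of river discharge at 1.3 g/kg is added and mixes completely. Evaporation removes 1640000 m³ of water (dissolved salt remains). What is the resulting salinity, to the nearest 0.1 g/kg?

23.0 g/kg

After mixing: salt = 4,480,000×28.6 + 2,900,000×1.3 = 131,898,000; volume = 7,380,000 m³
After evaporation: salt unchanged = 131,898,000; volume = 7,380,000 − 1,640,000 = 5,740,000 m³
S = 131,898,000 / 5,740,000 = 22.9787 g/kg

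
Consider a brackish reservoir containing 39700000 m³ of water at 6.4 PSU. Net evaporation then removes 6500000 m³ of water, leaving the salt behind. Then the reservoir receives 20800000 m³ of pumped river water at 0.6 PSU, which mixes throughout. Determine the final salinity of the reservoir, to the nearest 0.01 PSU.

4.94 PSU

After evaporation: salt = 39,700,000×6.4 = 254,080,000; volume = 39,700,000 − 6,500,000 = 33,200,000 m³
After mixing: salt = 254,080,000 + 20,800,000×0.6 = 266,560,000; volume = 33,200,000 + 20,800,000 = 54,000,000 m³
S = 266,560,000 / 54,000,000 = 4.9363 PSU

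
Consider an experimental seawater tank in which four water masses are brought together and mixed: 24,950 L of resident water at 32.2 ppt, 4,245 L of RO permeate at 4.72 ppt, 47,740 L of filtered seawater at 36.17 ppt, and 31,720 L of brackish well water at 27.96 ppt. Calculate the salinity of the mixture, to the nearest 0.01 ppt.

Weighted by volume,
salt = 24,950×32.2 + 4,245×4.72 + 47,740×36.17 + 31,720×27.96 = 803,390 + 20,036.4 + 1,726,755.8 + 886,891.2 = 3,437,073.4
volume = 24,950 + 4,245 + 47,740 + 31,720 = 108,655 L
S = 3,437,073.4 / 108,655 = 31.6329 ppt

31.63 ppt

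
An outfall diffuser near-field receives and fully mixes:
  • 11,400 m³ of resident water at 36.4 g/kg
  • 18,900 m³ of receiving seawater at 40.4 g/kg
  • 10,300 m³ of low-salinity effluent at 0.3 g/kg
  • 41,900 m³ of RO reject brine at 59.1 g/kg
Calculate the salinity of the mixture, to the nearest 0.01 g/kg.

44.34 g/kg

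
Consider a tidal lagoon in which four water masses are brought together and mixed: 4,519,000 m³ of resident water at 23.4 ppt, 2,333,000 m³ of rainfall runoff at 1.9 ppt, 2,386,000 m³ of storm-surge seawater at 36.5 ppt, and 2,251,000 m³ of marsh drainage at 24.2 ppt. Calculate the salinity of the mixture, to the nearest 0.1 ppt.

By conservation of dissolved salt,
salt = 4,519,000×23.4 + 2,333,000×1.9 + 2,386,000×36.5 + 2,251,000×24.2 = 105,744,600 + 4,432,700 + 87,089,000 + 54,474,200 = 251,740,500
volume = 4,519,000 + 2,333,000 + 2,386,000 + 2,251,000 = 11,489,000 m³
S = 251,740,500 / 11,489,000 = 21.911 ppt

21.9 ppt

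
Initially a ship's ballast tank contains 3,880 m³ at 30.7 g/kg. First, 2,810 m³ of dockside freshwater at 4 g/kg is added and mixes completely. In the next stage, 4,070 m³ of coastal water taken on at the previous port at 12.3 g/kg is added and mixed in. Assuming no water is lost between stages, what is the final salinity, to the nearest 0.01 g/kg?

16.77 g/kg

Total salt / total volume:
Initial salt = 3,880×30.7 = 119,116
After stage 1: salt = 119,116 + 2,810×4 = 130,356; volume = 6,690 m³; S = 19.485 g/kg
After stage 2: salt = 130,356 + 4,070×12.3 = 180,417; volume = 10,760 m³
S = 180,417 / 10,760 = 16.7674 g/kg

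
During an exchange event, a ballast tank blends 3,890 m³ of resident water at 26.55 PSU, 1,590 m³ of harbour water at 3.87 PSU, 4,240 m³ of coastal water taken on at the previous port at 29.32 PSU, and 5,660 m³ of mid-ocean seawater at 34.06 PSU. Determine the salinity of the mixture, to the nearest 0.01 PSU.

27.73 PSU

Conserving salt mass:
salt = 3,890×26.55 + 1,590×3.87 + 4,240×29.32 + 5,660×34.06 = 103,279.5 + 6,153.3 + 124,316.8 + 192,779.6 = 426,529.2
volume = 3,890 + 1,590 + 4,240 + 5,660 = 15,380 m³
S = 426,529.2 / 15,380 = 27.7327 PSU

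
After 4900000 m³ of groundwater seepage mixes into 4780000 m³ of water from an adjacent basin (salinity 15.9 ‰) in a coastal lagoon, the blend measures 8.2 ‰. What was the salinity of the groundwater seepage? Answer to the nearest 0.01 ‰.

Salt balance: 4,780,000×15.9 + 4,900,000×S = 9,680,000×8.2
76,002,000 + 4,900,000·S = 79,376,000
S = (79,376,000 − 76,002,000) / 4,900,000 = 0.6886 ‰

0.69 ‰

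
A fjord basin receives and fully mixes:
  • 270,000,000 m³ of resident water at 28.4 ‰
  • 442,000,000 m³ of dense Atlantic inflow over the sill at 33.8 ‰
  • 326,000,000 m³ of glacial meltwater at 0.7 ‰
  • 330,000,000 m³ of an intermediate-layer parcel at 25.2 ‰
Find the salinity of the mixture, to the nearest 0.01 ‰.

Salt balance:
salt = 270,000,000×28.4 + 442,000,000×33.8 + 326,000,000×0.7 + 330,000,000×25.2 = 7,668,000,000 + 14,939,600,000 + 228,200,000 + 8,316,000,000 = 31,151,800,000
volume = 270,000,000 + 442,000,000 + 326,000,000 + 330,000,000 = 1,368,000,000 m³
S = 31,151,800,000 / 1,368,000,000 = 22.7718 ‰

22.77 ‰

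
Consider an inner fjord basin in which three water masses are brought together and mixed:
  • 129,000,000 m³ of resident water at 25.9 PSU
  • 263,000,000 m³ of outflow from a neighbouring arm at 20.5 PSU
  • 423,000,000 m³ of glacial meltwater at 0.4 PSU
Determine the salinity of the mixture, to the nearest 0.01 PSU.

10.92 PSU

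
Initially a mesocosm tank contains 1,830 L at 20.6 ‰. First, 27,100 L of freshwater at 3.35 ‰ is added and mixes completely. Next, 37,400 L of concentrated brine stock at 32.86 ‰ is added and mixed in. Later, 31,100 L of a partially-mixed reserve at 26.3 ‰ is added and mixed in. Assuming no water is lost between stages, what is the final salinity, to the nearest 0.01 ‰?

Weighted by volume,
Initial salt = 1,830×20.6 = 37,698
After stage 1: salt = 37,698 + 27,100×3.35 = 128,483; volume = 28,930 L; S = 4.441 ‰
After stage 2: salt = 128,483 + 37,400×32.86 = 1,357,447; volume = 66,330 L; S = 20.465 ‰
After stage 3: salt = 1,357,447 + 31,100×26.3 = 2,175,377; volume = 97,430 L
S = 2,175,377 / 97,430 = 22.3276 ‰

22.33 ‰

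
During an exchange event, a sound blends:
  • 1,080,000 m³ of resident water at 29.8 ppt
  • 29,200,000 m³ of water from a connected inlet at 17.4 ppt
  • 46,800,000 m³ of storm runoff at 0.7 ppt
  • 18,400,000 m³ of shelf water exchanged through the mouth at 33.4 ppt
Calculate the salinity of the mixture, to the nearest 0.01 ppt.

Total salt / total volume:
salt = 1,080,000×29.8 + 29,200,000×17.4 + 46,800,000×0.7 + 18,400,000×33.4 = 32,184,000 + 508,080,000 + 32,760,000 + 614,560,000 = 1,187,584,000
volume = 1,080,000 + 29,200,000 + 46,800,000 + 18,400,000 = 95,480,000 m³
S = 1,187,584,000 / 95,480,000 = 12.438 ppt

12.44 ppt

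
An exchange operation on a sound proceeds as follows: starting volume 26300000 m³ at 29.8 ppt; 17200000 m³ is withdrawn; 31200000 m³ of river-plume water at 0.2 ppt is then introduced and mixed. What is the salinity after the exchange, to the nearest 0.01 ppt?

6.88 ppt

Remaining after removal: 9,100,000 m³ at 29.8 ppt (salt = 271,180,000)
After addition: salt = 271,180,000 + 31,200,000×0.2 = 277,420,000; volume = 40,300,000 m³
S = 277,420,000 / 40,300,000 = 6.8839 ppt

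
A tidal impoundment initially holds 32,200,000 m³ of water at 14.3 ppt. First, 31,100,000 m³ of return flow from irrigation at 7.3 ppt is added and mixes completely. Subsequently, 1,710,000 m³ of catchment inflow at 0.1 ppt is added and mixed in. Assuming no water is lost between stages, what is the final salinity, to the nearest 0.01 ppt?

Mass of salt is conserved:
Initial salt = 32,200,000×14.3 = 460,460,000
After stage 1: salt = 460,460,000 + 31,100,000×7.3 = 687,490,000; volume = 63,300,000 m³; S = 10.861 ppt
After stage 2: salt = 687,490,000 + 1,710,000×0.1 = 687,661,000; volume = 65,010,000 m³
S = 687,661,000 / 65,010,000 = 10.5778 ppt

10.58 ppt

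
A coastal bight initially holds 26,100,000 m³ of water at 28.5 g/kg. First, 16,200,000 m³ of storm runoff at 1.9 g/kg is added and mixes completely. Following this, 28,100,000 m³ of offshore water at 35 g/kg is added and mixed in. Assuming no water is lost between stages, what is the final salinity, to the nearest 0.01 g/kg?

24.97 g/kg

Conserving salt mass:
Initial salt = 26,100,000×28.5 = 743,850,000
After stage 1: salt = 743,850,000 + 16,200,000×1.9 = 774,630,000; volume = 42,300,000 m³; S = 18.313 g/kg
After stage 2: salt = 774,630,000 + 28,100,000×35 = 1,758,130,000; volume = 70,400,000 m³
S = 1,758,130,000 / 70,400,000 = 24.9734 g/kg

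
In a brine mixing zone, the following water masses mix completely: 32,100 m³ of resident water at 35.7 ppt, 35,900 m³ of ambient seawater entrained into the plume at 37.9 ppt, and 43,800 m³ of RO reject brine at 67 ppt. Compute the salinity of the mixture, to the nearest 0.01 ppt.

Weighted by volume,
salt = 32,100×35.7 + 35,900×37.9 + 43,800×67 = 1,145,970 + 1,360,610 + 2,934,600 = 5,441,180
volume = 32,100 + 35,900 + 43,800 = 111,800 m³
S = 5,441,180 / 111,800 = 48.6689 ppt

48.67 ppt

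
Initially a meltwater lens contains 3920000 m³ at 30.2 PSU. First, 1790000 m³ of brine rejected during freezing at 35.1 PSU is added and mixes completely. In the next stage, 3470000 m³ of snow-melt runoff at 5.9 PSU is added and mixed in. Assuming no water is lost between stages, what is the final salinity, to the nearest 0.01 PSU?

21.97 PSU

Weighted by volume,
Initial salt = 3,920,000×30.2 = 118,384,000
After stage 1: salt = 118,384,000 + 1,790,000×35.1 = 181,213,000; volume = 5,710,000 m³; S = 31.736 PSU
After stage 2: salt = 181,213,000 + 3,470,000×5.9 = 201,686,000; volume = 9,180,000 m³
S = 201,686,000 / 9,180,000 = 21.9702 PSU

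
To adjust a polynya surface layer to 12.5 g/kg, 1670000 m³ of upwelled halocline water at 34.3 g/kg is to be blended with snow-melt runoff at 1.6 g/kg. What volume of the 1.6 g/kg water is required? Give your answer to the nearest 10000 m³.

3340000 m³

Salt balance: 1,670,000×34.3 + V×1.6 = (1,670,000+V)×12.5
57,281,000 + 1.6V = 20,875,000 + 12.5V
36,406,000 = 10.9V
V = 3,340,000 m³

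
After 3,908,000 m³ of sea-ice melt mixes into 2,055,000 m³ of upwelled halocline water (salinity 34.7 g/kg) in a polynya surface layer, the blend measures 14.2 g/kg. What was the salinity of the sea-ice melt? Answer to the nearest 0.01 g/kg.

3.42 g/kg

Salt balance: 2,055,000×34.7 + 3,908,000×S = 5,963,000×14.2
71,308,500 + 3,908,000·S = 84,674,600
S = (84,674,600 − 71,308,500) / 3,908,000 = 3.4202 g/kg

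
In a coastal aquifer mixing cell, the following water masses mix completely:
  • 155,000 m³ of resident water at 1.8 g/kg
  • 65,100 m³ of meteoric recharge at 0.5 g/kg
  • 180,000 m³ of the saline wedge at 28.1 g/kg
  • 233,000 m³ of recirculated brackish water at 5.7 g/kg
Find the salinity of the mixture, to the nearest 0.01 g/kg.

10.58 g/kg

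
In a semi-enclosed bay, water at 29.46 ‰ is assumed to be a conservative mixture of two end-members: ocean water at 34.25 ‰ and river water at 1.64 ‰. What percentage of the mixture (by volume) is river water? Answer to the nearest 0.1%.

Let f be the freshwater fraction. Salt balance per unit volume:
f×1.64 + (1−f)×34.25 = 29.46
f = (34.25 − 29.46) / (34.25 − 1.64) = 4.79/32.61 = 0.1469

14.7%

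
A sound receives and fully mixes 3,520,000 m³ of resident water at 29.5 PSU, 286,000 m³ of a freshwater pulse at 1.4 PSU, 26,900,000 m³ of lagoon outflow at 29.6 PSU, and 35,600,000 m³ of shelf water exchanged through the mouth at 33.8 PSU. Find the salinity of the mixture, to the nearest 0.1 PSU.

31.7 PSU

By conservation of dissolved salt,
salt = 3,520,000×29.5 + 286,000×1.4 + 26,900,000×29.6 + 35,600,000×33.8 = 103,840,000 + 400,400 + 796,240,000 + 1,203,280,000 = 2,103,760,400
volume = 3,520,000 + 286,000 + 26,900,000 + 35,600,000 = 66,306,000 m³
S = 2,103,760,400 / 66,306,000 = 31.728 PSU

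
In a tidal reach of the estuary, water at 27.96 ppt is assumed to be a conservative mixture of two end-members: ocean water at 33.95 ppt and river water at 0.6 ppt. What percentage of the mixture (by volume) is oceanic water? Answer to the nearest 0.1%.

Let g be the oceanic fraction. Salt balance per unit volume:
g×33.95 + (1−g)×0.6 = 27.96
g = (27.96 − 0.6) / (33.95 − 0.6) = 27.36/33.35 = 0.8204

82.0%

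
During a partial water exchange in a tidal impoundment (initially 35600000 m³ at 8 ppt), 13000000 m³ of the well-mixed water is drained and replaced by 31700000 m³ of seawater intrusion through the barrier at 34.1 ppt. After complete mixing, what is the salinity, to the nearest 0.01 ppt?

Remaining after removal: 22,600,000 m³ at 8 ppt (salt = 180,800,000)
After addition: salt = 180,800,000 + 31,700,000×34.1 = 1,261,770,000; volume = 54,300,000 m³
S = 1,261,770,000 / 54,300,000 = 23.237 ppt

23.24 ppt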